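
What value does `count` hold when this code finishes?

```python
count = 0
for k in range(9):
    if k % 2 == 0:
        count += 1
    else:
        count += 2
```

Let's trace through this code step by step.

Initialize: count = 0
Entering loop: for k in range(9):

After execution: count = 13
13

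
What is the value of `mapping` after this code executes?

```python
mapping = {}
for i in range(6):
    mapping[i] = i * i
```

Let's trace through this code step by step.

Initialize: mapping = {}
Entering loop: for i in range(6):

After execution: mapping = {0: 0, 1: 1, 2: 4, 3: 9, 4: 16, 5: 25}
{0: 0, 1: 1, 2: 4, 3: 9, 4: 16, 5: 25}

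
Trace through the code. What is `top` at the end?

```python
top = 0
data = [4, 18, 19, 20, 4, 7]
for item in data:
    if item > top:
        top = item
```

Let's trace through this code step by step.

Initialize: top = 0
Initialize: data = [4, 18, 19, 20, 4, 7]
Entering loop: for item in data:

After execution: top = 20
20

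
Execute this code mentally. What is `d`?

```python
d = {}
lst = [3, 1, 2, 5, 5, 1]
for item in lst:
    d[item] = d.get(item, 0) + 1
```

Let's trace through this code step by step.

Initialize: d = {}
Initialize: lst = [3, 1, 2, 5, 5, 1]
Entering loop: for item in lst:

After execution: d = {3: 1, 1: 2, 2: 1, 5: 2}
{3: 1, 1: 2, 2: 1, 5: 2}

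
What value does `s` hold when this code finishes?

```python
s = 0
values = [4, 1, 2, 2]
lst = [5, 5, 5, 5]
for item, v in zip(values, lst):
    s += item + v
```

Let's trace through this code step by step.

Initialize: s = 0
Initialize: values = [4, 1, 2, 2]
Initialize: lst = [5, 5, 5, 5]
Entering loop: for item, v in zip(values, lst):

After execution: s = 29
29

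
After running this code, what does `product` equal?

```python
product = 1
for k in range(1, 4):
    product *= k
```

Let's trace through this code step by step.

Initialize: product = 1
Entering loop: for k in range(1, 4):

After execution: product = 6
6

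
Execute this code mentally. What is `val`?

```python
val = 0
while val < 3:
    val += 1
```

Let's trace through this code step by step.

Initialize: val = 0
Entering loop: while val < 3:

After execution: val = 3
3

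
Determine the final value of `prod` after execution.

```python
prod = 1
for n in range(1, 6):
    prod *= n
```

Let's trace through this code step by step.

Initialize: prod = 1
Entering loop: for n in range(1, 6):

After execution: prod = 120
120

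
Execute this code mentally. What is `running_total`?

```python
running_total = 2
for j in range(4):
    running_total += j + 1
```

Let's trace through this code step by step.

Initialize: running_total = 2
Entering loop: for j in range(4):

After execution: running_total = 12
12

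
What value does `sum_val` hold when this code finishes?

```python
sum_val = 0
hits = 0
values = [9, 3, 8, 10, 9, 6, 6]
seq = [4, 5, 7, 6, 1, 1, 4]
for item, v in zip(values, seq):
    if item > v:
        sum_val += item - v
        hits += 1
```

Let's trace through this code step by step.

Initialize: sum_val = 0
Initialize: hits = 0
Initialize: values = [9, 3, 8, 10, 9, 6, 6]
Initialize: seq = [4, 5, 7, 6, 1, 1, 4]
Entering loop: for item, v in zip(values, seq):

After execution: sum_val = 25
25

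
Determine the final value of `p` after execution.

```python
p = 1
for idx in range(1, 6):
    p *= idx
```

Let's trace through this code step by step.

Initialize: p = 1
Entering loop: for idx in range(1, 6):

After execution: p = 120
120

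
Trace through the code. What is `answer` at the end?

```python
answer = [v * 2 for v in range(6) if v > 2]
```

Let's trace through this code step by step.

Initialize: answer = [v * 2 for v in range(6) if v > 2]

After execution: answer = [6, 8, 10]
[6, 8, 10]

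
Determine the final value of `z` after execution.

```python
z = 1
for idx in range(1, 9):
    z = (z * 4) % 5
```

Let's trace through this code step by step.

Initialize: z = 1
Entering loop: for idx in range(1, 9):

After execution: z = 1
1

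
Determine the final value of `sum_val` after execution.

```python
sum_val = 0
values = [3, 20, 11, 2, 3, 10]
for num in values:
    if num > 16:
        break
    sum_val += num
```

Let's trace through this code step by step.

Initialize: sum_val = 0
Initialize: values = [3, 20, 11, 2, 3, 10]
Entering loop: for num in values:

After execution: sum_val = 3
3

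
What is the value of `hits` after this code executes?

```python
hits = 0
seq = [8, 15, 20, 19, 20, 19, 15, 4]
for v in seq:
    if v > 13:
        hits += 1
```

Let's trace through this code step by step.

Initialize: hits = 0
Initialize: seq = [8, 15, 20, 19, 20, 19, 15, 4]
Entering loop: for v in seq:

After execution: hits = 6
6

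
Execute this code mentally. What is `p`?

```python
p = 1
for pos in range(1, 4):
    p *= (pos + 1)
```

Let's trace through this code step by step.

Initialize: p = 1
Entering loop: for pos in range(1, 4):

After execution: p = 24
24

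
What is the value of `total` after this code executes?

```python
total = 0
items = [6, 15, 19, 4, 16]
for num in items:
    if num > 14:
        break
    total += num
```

Let's trace through this code step by step.

Initialize: total = 0
Initialize: items = [6, 15, 19, 4, 16]
Entering loop: for num in items:

After execution: total = 6
6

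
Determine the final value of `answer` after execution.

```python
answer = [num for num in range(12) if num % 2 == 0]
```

Let's trace through this code step by step.

Initialize: answer = [num for num in range(12) if num % 2 == 0]

After execution: answer = [0, 2, 4, 6, 8, 10]
[0, 2, 4, 6, 8, 10]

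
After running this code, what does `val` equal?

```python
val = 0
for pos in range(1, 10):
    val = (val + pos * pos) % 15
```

Let's trace through this code step by step.

Initialize: val = 0
Entering loop: for pos in range(1, 10):

After execution: val = 0
0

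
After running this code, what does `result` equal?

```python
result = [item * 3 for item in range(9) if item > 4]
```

Let's trace through this code step by step.

Initialize: result = [item * 3 for item in range(9) if item > 4]

After execution: result = [15, 18, 21, 24]
[15, 18, 21, 24]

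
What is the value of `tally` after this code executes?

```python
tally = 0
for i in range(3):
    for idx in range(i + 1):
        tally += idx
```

Let's trace through this code step by step.

Initialize: tally = 0
Entering loop: for i in range(3):

After execution: tally = 4
4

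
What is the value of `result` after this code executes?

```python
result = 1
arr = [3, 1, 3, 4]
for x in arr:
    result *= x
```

Let's trace through this code step by step.

Initialize: result = 1
Initialize: arr = [3, 1, 3, 4]
Entering loop: for x in arr:

After execution: result = 36
36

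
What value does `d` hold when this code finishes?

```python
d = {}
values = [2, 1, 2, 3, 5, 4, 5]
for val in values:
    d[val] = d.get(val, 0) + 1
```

Let's trace through this code step by step.

Initialize: d = {}
Initialize: values = [2, 1, 2, 3, 5, 4, 5]
Entering loop: for val in values:

After execution: d = {2: 2, 1: 1, 3: 1, 5: 2, 4: 1}
{2: 2, 1: 1, 3: 1, 5: 2, 4: 1}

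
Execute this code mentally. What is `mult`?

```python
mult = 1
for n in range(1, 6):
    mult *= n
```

Let's trace through this code step by step.

Initialize: mult = 1
Entering loop: for n in range(1, 6):

After execution: mult = 120
120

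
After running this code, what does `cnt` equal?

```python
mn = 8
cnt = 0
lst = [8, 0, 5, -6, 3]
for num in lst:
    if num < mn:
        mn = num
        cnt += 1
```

Let's trace through this code step by step.

Initialize: mn = 8
Initialize: cnt = 0
Initialize: lst = [8, 0, 5, -6, 3]
Entering loop: for num in lst:

After execution: cnt = 2
2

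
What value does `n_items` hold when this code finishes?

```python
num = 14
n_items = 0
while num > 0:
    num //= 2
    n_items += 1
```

Let's trace through this code step by step.

Initialize: num = 14
Initialize: n_items = 0
Entering loop: while num > 0:

After execution: n_items = 4
4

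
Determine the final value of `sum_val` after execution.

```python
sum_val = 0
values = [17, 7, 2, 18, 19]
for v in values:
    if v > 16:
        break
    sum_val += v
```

Let's trace through this code step by step.

Initialize: sum_val = 0
Initialize: values = [17, 7, 2, 18, 19]
Entering loop: for v in values:

After execution: sum_val = 0
0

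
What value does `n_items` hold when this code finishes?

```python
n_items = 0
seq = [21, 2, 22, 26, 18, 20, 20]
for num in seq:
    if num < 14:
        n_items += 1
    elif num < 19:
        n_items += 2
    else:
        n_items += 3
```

Let's trace through this code step by step.

Initialize: n_items = 0
Initialize: seq = [21, 2, 22, 26, 18, 20, 20]
Entering loop: for num in seq:

After execution: n_items = 18
18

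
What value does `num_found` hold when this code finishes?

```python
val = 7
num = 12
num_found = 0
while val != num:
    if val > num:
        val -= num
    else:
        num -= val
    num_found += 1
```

Let's trace through this code step by step.

Initialize: val = 7
Initialize: num = 12
Initialize: num_found = 0
Entering loop: while val != num:

After execution: num_found = 5
5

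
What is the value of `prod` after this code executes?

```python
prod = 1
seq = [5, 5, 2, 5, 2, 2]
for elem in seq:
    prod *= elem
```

Let's trace through this code step by step.

Initialize: prod = 1
Initialize: seq = [5, 5, 2, 5, 2, 2]
Entering loop: for elem in seq:

After execution: prod = 1000
1000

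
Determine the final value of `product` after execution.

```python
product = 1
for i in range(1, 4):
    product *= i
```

Let's trace through this code step by step.

Initialize: product = 1
Entering loop: for i in range(1, 4):

After execution: product = 6
6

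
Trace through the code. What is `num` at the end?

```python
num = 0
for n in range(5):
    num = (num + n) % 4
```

Let's trace through this code step by step.

Initialize: num = 0
Entering loop: for n in range(5):

After execution: num = 2
2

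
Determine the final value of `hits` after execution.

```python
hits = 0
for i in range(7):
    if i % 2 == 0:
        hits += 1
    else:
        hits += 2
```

Let's trace through this code step by step.

Initialize: hits = 0
Entering loop: for i in range(7):

After execution: hits = 10
10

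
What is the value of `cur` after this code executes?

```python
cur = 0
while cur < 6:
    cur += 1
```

Let's trace through this code step by step.

Initialize: cur = 0
Entering loop: while cur < 6:

After execution: cur = 6
6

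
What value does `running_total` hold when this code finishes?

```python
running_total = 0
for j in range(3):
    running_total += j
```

Let's trace through this code step by step.

Initialize: running_total = 0
Entering loop: for j in range(3):

After execution: running_total = 3
3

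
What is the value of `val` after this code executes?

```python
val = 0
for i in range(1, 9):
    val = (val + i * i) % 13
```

Let's trace through this code step by step.

Initialize: val = 0
Entering loop: for i in range(1, 9):

After execution: val = 9
9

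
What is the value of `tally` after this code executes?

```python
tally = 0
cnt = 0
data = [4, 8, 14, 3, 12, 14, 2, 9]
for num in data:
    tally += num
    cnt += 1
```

Let's trace through this code step by step.

Initialize: tally = 0
Initialize: cnt = 0
Initialize: data = [4, 8, 14, 3, 12, 14, 2, 9]
Entering loop: for num in data:

After execution: tally = 66
66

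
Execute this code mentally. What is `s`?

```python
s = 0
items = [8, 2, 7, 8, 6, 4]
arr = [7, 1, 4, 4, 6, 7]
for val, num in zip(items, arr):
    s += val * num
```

Let's trace through this code step by step.

Initialize: s = 0
Initialize: items = [8, 2, 7, 8, 6, 4]
Initialize: arr = [7, 1, 4, 4, 6, 7]
Entering loop: for val, num in zip(items, arr):

After execution: s = 182
182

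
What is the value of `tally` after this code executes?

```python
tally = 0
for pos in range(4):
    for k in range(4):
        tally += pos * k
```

Let's trace through this code step by step.

Initialize: tally = 0
Entering loop: for pos in range(4):

After execution: tally = 36
36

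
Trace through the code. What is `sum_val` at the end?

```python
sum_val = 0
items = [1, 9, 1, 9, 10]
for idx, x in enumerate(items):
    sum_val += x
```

Let's trace through this code step by step.

Initialize: sum_val = 0
Initialize: items = [1, 9, 1, 9, 10]
Entering loop: for idx, x in enumerate(items):

After execution: sum_val = 30
30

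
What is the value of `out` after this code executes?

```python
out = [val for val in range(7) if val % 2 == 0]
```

Let's trace through this code step by step.

Initialize: out = [val for val in range(7) if val % 2 == 0]

After execution: out = [0, 2, 4, 6]
[0, 2, 4, 6]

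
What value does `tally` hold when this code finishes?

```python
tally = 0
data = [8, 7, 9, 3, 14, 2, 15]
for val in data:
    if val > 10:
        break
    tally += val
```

Let's trace through this code step by step.

Initialize: tally = 0
Initialize: data = [8, 7, 9, 3, 14, 2, 15]
Entering loop: for val in data:

After execution: tally = 27
27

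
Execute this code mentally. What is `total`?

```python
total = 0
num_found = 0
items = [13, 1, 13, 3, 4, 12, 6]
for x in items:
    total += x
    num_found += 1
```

Let's trace through this code step by step.

Initialize: total = 0
Initialize: num_found = 0
Initialize: items = [13, 1, 13, 3, 4, 12, 6]
Entering loop: for x in items:

After execution: total = 52
52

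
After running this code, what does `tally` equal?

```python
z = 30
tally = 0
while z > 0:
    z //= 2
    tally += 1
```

Let's trace through this code step by step.

Initialize: z = 30
Initialize: tally = 0
Entering loop: while z > 0:

After execution: tally = 5
5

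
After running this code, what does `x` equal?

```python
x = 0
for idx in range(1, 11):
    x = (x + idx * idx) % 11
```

Let's trace through this code step by step.

Initialize: x = 0
Entering loop: for idx in range(1, 11):

After execution: x = 0
0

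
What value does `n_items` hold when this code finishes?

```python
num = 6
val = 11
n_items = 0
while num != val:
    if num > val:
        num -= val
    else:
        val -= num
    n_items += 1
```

Let's trace through this code step by step.

Initialize: num = 6
Initialize: val = 11
Initialize: n_items = 0
Entering loop: while num != val:

After execution: n_items = 6
6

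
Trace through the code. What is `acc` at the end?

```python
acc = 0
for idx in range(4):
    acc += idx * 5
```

Let's trace through this code step by step.

Initialize: acc = 0
Entering loop: for idx in range(4):

After execution: acc = 30
30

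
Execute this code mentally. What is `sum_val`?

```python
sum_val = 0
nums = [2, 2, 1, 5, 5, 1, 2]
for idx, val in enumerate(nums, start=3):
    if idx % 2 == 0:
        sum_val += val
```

Let's trace through this code step by step.

Initialize: sum_val = 0
Initialize: nums = [2, 2, 1, 5, 5, 1, 2]
Entering loop: for idx, val in enumerate(nums, start=3):

After execution: sum_val = 8
8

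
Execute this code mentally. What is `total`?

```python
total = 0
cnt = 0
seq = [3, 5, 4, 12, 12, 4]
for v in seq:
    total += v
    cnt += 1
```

Let's trace through this code step by step.

Initialize: total = 0
Initialize: cnt = 0
Initialize: seq = [3, 5, 4, 12, 12, 4]
Entering loop: for v in seq:

After execution: total = 40
40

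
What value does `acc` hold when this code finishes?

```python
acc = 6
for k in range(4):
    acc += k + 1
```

Let's trace through this code step by step.

Initialize: acc = 6
Entering loop: for k in range(4):

After execution: acc = 16
16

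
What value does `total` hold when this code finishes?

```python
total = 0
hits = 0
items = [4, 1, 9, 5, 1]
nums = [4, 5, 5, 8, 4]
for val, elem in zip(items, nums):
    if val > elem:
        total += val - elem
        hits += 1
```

Let's trace through this code step by step.

Initialize: total = 0
Initialize: hits = 0
Initialize: items = [4, 1, 9, 5, 1]
Initialize: nums = [4, 5, 5, 8, 4]
Entering loop: for val, elem in zip(items, nums):

After execution: total = 4
4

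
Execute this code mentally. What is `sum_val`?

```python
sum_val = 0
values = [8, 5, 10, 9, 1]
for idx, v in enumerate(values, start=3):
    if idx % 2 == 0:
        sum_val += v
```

Let's trace through this code step by step.

Initialize: sum_val = 0
Initialize: values = [8, 5, 10, 9, 1]
Entering loop: for idx, v in enumerate(values, start=3):

After execution: sum_val = 14
14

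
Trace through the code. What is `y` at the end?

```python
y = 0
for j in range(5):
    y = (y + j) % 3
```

Let's trace through this code step by step.

Initialize: y = 0
Entering loop: for j in range(5):

After execution: y = 1
1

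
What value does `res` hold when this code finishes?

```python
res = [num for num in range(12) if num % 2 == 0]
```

Let's trace through this code step by step.

Initialize: res = [num for num in range(12) if num % 2 == 0]

After execution: res = [0, 2, 4, 6, 8, 10]
[0, 2, 4, 6, 8, 10]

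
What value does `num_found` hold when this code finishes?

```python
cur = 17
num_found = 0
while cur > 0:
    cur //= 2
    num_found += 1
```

Let's trace through this code step by step.

Initialize: cur = 17
Initialize: num_found = 0
Entering loop: while cur > 0:

After execution: num_found = 5
5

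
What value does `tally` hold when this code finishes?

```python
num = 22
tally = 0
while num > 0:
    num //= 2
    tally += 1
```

Let's trace through this code step by step.

Initialize: num = 22
Initialize: tally = 0
Entering loop: while num > 0:

After execution: tally = 5
5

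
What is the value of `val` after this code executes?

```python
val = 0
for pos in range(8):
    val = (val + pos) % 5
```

Let's trace through this code step by step.

Initialize: val = 0
Entering loop: for pos in range(8):

After execution: val = 3
3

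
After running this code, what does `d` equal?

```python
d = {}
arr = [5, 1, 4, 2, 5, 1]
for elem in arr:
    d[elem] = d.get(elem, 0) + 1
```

Let's trace through this code step by step.

Initialize: d = {}
Initialize: arr = [5, 1, 4, 2, 5, 1]
Entering loop: for elem in arr:

After execution: d = {5: 2, 1: 2, 4: 1, 2: 1}
{5: 2, 1: 2, 4: 1, 2: 1}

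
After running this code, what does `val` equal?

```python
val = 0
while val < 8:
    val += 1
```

Let's trace through this code step by step.

Initialize: val = 0
Entering loop: while val < 8:

After execution: val = 8
8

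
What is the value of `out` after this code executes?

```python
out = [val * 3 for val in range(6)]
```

Let's trace through this code step by step.

Initialize: out = [val * 3 for val in range(6)]

After execution: out = [0, 3, 6, 9, 12, 15]
[0, 3, 6, 9, 12, 15]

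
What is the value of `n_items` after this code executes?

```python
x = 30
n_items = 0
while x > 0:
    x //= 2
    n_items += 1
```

Let's trace through this code step by step.

Initialize: x = 30
Initialize: n_items = 0
Entering loop: while x > 0:

After execution: n_items = 5
5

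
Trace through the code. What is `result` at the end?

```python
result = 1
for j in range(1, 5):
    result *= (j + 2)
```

Let's trace through this code step by step.

Initialize: result = 1
Entering loop: for j in range(1, 5):

After execution: result = 360
360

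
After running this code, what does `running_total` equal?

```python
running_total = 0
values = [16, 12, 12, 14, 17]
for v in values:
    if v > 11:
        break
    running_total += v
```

Let's trace through this code step by step.

Initialize: running_total = 0
Initialize: values = [16, 12, 12, 14, 17]
Entering loop: for v in values:

After execution: running_total = 0
0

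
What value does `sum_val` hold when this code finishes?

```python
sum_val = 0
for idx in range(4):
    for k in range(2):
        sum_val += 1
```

Let's trace through this code step by step.

Initialize: sum_val = 0
Entering loop: for idx in range(4):

After execution: sum_val = 8
8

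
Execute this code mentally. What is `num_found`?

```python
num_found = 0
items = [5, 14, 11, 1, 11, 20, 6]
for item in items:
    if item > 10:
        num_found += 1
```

Let's trace through this code step by step.

Initialize: num_found = 0
Initialize: items = [5, 14, 11, 1, 11, 20, 6]
Entering loop: for item in items:

After execution: num_found = 4
4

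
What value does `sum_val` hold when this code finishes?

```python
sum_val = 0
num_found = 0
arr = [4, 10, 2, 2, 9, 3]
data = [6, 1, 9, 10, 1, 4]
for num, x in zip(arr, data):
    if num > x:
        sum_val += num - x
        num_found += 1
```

Let's trace through this code step by step.

Initialize: sum_val = 0
Initialize: num_found = 0
Initialize: arr = [4, 10, 2, 2, 9, 3]
Initialize: data = [6, 1, 9, 10, 1, 4]
Entering loop: for num, x in zip(arr, data):

After execution: sum_val = 17
17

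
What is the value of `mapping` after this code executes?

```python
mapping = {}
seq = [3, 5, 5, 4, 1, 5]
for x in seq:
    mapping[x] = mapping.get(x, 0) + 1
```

Let's trace through this code step by step.

Initialize: mapping = {}
Initialize: seq = [3, 5, 5, 4, 1, 5]
Entering loop: for x in seq:

After execution: mapping = {3: 1, 5: 3, 4: 1, 1: 1}
{3: 1, 5: 3, 4: 1, 1: 1}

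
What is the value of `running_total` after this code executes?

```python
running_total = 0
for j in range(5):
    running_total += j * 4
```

Let's trace through this code step by step.

Initialize: running_total = 0
Entering loop: for j in range(5):

After execution: running_total = 40
40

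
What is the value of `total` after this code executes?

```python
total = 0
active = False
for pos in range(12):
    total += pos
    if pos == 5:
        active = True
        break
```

Let's trace through this code step by step.

Initialize: total = 0
Initialize: active = False
Entering loop: for pos in range(12):

After execution: total = 15
15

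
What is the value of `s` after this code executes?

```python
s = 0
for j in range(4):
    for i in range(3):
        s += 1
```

Let's trace through this code step by step.

Initialize: s = 0
Entering loop: for j in range(4):

After execution: s = 12
12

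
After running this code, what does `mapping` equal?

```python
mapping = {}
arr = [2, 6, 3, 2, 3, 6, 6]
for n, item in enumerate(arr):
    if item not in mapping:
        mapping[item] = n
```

Let's trace through this code step by step.

Initialize: mapping = {}
Initialize: arr = [2, 6, 3, 2, 3, 6, 6]
Entering loop: for n, item in enumerate(arr):

After execution: mapping = {2: 0, 6: 1, 3: 2}
{2: 0, 6: 1, 3: 2}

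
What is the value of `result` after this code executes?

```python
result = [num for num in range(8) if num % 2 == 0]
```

Let's trace through this code step by step.

Initialize: result = [num for num in range(8) if num % 2 == 0]

After execution: result = [0, 2, 4, 6]
[0, 2, 4, 6]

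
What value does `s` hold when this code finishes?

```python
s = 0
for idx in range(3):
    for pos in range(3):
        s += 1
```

Let's trace through this code step by step.

Initialize: s = 0
Entering loop: for idx in range(3):

After execution: s = 9
9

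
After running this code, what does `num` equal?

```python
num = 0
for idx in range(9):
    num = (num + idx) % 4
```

Let's trace through this code step by step.

Initialize: num = 0
Entering loop: for idx in range(9):

After execution: num = 0
0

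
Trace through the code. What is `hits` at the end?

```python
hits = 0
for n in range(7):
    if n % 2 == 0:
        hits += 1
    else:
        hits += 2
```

Let's trace through this code step by step.

Initialize: hits = 0
Entering loop: for n in range(7):

After execution: hits = 10
10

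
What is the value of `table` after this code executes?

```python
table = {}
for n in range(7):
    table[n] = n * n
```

Let's trace through this code step by step.

Initialize: table = {}
Entering loop: for n in range(7):

After execution: table = {0: 0, 1: 1, 2: 4, 3: 9, 4: 16, 5: 25, 6: 36}
{0: 0, 1: 1, 2: 4, 3: 9, 4: 16, 5: 25, 6: 36}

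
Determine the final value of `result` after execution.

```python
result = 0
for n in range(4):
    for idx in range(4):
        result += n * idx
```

Let's trace through this code step by step.

Initialize: result = 0
Entering loop: for n in range(4):

After execution: result = 36
36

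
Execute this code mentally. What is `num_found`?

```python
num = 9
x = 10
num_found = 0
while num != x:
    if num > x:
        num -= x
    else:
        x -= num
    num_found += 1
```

Let's trace through this code step by step.

Initialize: num = 9
Initialize: x = 10
Initialize: num_found = 0
Entering loop: while num != x:

After execution: num_found = 9
9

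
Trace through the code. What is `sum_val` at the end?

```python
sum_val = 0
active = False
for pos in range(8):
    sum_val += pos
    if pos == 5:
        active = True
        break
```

Let's trace through this code step by step.

Initialize: sum_val = 0
Initialize: active = False
Entering loop: for pos in range(8):

After execution: sum_val = 15
15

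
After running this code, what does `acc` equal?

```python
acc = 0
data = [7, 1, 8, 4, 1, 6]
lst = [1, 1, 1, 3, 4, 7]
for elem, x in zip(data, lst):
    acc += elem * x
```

Let's trace through this code step by step.

Initialize: acc = 0
Initialize: data = [7, 1, 8, 4, 1, 6]
Initialize: lst = [1, 1, 1, 3, 4, 7]
Entering loop: for elem, x in zip(data, lst):

After execution: acc = 74
74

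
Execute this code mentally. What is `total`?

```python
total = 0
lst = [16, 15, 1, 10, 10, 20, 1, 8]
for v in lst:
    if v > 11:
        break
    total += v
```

Let's trace through this code step by step.

Initialize: total = 0
Initialize: lst = [16, 15, 1, 10, 10, 20, 1, 8]
Entering loop: for v in lst:

After execution: total = 0
0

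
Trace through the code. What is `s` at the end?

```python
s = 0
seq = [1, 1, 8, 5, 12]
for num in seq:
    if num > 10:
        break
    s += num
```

Let's trace through this code step by step.

Initialize: s = 0
Initialize: seq = [1, 1, 8, 5, 12]
Entering loop: for num in seq:

After execution: s = 15
15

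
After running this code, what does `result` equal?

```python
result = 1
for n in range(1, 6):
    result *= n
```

Let's trace through this code step by step.

Initialize: result = 1
Entering loop: for n in range(1, 6):

After execution: result = 120
120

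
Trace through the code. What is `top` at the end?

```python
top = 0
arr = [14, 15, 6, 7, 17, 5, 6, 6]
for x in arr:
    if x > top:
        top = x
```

Let's trace through this code step by step.

Initialize: top = 0
Initialize: arr = [14, 15, 6, 7, 17, 5, 6, 6]
Entering loop: for x in arr:

After execution: top = 17
17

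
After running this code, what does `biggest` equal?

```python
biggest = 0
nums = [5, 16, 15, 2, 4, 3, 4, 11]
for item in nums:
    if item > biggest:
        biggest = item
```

Let's trace through this code step by step.

Initialize: biggest = 0
Initialize: nums = [5, 16, 15, 2, 4, 3, 4, 11]
Entering loop: for item in nums:

After execution: biggest = 16
16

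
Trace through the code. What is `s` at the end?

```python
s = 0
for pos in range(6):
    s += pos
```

Let's trace through this code step by step.

Initialize: s = 0
Entering loop: for pos in range(6):

After execution: s = 15
15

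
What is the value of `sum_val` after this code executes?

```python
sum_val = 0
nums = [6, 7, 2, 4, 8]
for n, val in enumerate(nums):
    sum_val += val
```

Let's trace through this code step by step.

Initialize: sum_val = 0
Initialize: nums = [6, 7, 2, 4, 8]
Entering loop: for n, val in enumerate(nums):

After execution: sum_val = 27
27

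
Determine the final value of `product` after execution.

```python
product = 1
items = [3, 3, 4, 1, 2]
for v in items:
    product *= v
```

Let's trace through this code step by step.

Initialize: product = 1
Initialize: items = [3, 3, 4, 1, 2]
Entering loop: for v in items:

After execution: product = 72
72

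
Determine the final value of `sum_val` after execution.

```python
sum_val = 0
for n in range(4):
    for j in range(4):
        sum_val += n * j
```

Let's trace through this code step by step.

Initialize: sum_val = 0
Entering loop: for n in range(4):

After execution: sum_val = 36
36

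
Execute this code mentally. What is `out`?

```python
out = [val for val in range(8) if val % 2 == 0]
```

Let's trace through this code step by step.

Initialize: out = [val for val in range(8) if val % 2 == 0]

After execution: out = [0, 2, 4, 6]
[0, 2, 4, 6]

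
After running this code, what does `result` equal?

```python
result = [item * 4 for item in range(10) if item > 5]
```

Let's trace through this code step by step.

Initialize: result = [item * 4 for item in range(10) if item > 5]

After execution: result = [24, 28, 32, 36]
[24, 28, 32, 36]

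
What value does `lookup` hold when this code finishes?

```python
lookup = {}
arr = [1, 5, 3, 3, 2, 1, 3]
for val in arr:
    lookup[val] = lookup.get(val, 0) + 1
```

Let's trace through this code step by step.

Initialize: lookup = {}
Initialize: arr = [1, 5, 3, 3, 2, 1, 3]
Entering loop: for val in arr:

After execution: lookup = {1: 2, 5: 1, 3: 3, 2: 1}
{1: 2, 5: 1, 3: 3, 2: 1}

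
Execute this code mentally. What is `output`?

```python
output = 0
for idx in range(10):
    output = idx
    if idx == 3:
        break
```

Let's trace through this code step by step.

Initialize: output = 0
Entering loop: for idx in range(10):

After execution: output = 3
3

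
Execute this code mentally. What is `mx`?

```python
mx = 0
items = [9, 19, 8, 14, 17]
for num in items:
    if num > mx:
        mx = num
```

Let's trace through this code step by step.

Initialize: mx = 0
Initialize: items = [9, 19, 8, 14, 17]
Entering loop: for num in items:

After execution: mx = 19
19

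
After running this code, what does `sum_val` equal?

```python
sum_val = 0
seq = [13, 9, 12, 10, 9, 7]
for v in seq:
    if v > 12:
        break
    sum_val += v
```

Let's trace through this code step by step.

Initialize: sum_val = 0
Initialize: seq = [13, 9, 12, 10, 9, 7]
Entering loop: for v in seq:

After execution: sum_val = 0
0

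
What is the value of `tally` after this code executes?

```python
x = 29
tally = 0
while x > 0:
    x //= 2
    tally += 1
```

Let's trace through this code step by step.

Initialize: x = 29
Initialize: tally = 0
Entering loop: while x > 0:

After execution: tally = 5
5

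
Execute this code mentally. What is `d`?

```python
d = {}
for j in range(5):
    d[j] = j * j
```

Let's trace through this code step by step.

Initialize: d = {}
Entering loop: for j in range(5):

After execution: d = {0: 0, 1: 1, 2: 4, 3: 9, 4: 16}
{0: 0, 1: 1, 2: 4, 3: 9, 4: 16}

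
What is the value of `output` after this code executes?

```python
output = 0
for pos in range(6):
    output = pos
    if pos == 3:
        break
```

Let's trace through this code step by step.

Initialize: output = 0
Entering loop: for pos in range(6):

After execution: output = 3
3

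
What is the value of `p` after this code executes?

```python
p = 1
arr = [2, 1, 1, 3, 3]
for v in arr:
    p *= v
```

Let's trace through this code step by step.

Initialize: p = 1
Initialize: arr = [2, 1, 1, 3, 3]
Entering loop: for v in arr:

After execution: p = 18
18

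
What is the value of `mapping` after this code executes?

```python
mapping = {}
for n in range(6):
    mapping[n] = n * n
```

Let's trace through this code step by step.

Initialize: mapping = {}
Entering loop: for n in range(6):

After execution: mapping = {0: 0, 1: 1, 2: 4, 3: 9, 4: 16, 5: 25}
{0: 0, 1: 1, 2: 4, 3: 9, 4: 16, 5: 25}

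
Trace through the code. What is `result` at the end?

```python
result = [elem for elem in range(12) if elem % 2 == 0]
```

Let's trace through this code step by step.

Initialize: result = [elem for elem in range(12) if elem % 2 == 0]

After execution: result = [0, 2, 4, 6, 8, 10]
[0, 2, 4, 6, 8, 10]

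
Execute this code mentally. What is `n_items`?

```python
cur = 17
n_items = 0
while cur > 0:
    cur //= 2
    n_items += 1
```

Let's trace through this code step by step.

Initialize: cur = 17
Initialize: n_items = 0
Entering loop: while cur > 0:

After execution: n_items = 5
5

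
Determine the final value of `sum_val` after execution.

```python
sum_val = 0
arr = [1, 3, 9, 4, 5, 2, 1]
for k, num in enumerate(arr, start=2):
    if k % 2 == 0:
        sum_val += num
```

Let's trace through this code step by step.

Initialize: sum_val = 0
Initialize: arr = [1, 3, 9, 4, 5, 2, 1]
Entering loop: for k, num in enumerate(arr, start=2):

After execution: sum_val = 16
16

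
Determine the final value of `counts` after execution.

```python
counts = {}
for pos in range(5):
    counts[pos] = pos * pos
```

Let's trace through this code step by step.

Initialize: counts = {}
Entering loop: for pos in range(5):

After execution: counts = {0: 0, 1: 1, 2: 4, 3: 9, 4: 16}
{0: 0, 1: 1, 2: 4, 3: 9, 4: 16}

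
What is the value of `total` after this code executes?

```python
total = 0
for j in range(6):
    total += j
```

Let's trace through this code step by step.

Initialize: total = 0
Entering loop: for j in range(6):

After execution: total = 15
15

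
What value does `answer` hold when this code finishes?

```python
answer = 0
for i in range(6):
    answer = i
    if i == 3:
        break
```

Let's trace through this code step by step.

Initialize: answer = 0
Entering loop: for i in range(6):

After execution: answer = 3
3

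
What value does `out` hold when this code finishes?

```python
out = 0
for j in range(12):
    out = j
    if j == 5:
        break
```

Let's trace through this code step by step.

Initialize: out = 0
Entering loop: for j in range(12):

After execution: out = 5
5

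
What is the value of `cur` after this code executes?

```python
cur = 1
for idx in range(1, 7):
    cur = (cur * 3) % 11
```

Let's trace through this code step by step.

Initialize: cur = 1
Entering loop: for idx in range(1, 7):

After execution: cur = 3
3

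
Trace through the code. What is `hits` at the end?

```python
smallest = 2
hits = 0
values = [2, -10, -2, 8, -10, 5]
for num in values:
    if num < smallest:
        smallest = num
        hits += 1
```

Let's trace through this code step by step.

Initialize: smallest = 2
Initialize: hits = 0
Initialize: values = [2, -10, -2, 8, -10, 5]
Entering loop: for num in values:

After execution: hits = 1
1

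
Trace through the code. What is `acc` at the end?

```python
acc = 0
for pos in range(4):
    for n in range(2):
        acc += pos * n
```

Let's trace through this code step by step.

Initialize: acc = 0
Entering loop: for pos in range(4):

After execution: acc = 6
6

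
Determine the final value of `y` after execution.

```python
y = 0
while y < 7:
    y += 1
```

Let's trace through this code step by step.

Initialize: y = 0
Entering loop: while y < 7:

After execution: y = 7
7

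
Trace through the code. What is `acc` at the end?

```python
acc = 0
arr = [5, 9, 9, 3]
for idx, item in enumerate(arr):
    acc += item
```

Let's trace through this code step by step.

Initialize: acc = 0
Initialize: arr = [5, 9, 9, 3]
Entering loop: for idx, item in enumerate(arr):

After execution: acc = 26
26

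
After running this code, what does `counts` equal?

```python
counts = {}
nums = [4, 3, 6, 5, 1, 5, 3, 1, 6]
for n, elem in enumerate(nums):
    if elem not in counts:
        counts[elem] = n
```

Let's trace through this code step by step.

Initialize: counts = {}
Initialize: nums = [4, 3, 6, 5, 1, 5, 3, 1, 6]
Entering loop: for n, elem in enumerate(nums):

After execution: counts = {4: 0, 3: 1, 6: 2, 5: 3, 1: 4}
{4: 0, 3: 1, 6: 2, 5: 3, 1: 4}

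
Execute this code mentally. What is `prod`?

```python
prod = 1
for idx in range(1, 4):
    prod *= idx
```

Let's trace through this code step by step.

Initialize: prod = 1
Entering loop: for idx in range(1, 4):

After execution: prod = 6
6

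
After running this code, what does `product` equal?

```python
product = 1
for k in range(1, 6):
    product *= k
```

Let's trace through this code step by step.

Initialize: product = 1
Entering loop: for k in range(1, 6):

After execution: product = 120
120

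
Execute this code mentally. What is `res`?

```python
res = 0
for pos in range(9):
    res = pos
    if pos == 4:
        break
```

Let's trace through this code step by step.

Initialize: res = 0
Entering loop: for pos in range(9):

After execution: res = 4
4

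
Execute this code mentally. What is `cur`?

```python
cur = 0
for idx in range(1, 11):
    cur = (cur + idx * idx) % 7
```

Let's trace through this code step by step.

Initialize: cur = 0
Entering loop: for idx in range(1, 11):

After execution: cur = 0
0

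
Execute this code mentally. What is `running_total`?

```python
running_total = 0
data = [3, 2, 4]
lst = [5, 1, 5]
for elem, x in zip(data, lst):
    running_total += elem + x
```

Let's trace through this code step by step.

Initialize: running_total = 0
Initialize: data = [3, 2, 4]
Initialize: lst = [5, 1, 5]
Entering loop: for elem, x in zip(data, lst):

After execution: running_total = 20
20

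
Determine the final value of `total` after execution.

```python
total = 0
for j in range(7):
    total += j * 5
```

Let's trace through this code step by step.

Initialize: total = 0
Entering loop: for j in range(7):

After execution: total = 105
105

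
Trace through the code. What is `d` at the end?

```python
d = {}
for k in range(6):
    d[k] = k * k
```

Let's trace through this code step by step.

Initialize: d = {}
Entering loop: for k in range(6):

After execution: d = {0: 0, 1: 1, 2: 4, 3: 9, 4: 16, 5: 25}
{0: 0, 1: 1, 2: 4, 3: 9, 4: 16, 5: 25}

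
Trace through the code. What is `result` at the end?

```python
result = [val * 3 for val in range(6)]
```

Let's trace through this code step by step.

Initialize: result = [val * 3 for val in range(6)]

After execution: result = [0, 3, 6, 9, 12, 15]
[0, 3, 6, 9, 12, 15]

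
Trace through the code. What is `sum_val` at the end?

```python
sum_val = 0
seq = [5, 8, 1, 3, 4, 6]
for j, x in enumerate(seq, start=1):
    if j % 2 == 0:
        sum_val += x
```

Let's trace through this code step by step.

Initialize: sum_val = 0
Initialize: seq = [5, 8, 1, 3, 4, 6]
Entering loop: for j, x in enumerate(seq, start=1):

After execution: sum_val = 17
17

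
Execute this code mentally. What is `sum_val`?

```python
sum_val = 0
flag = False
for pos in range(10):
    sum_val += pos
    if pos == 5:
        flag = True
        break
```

Let's trace through this code step by step.

Initialize: sum_val = 0
Initialize: flag = False
Entering loop: for pos in range(10):

After execution: sum_val = 15
15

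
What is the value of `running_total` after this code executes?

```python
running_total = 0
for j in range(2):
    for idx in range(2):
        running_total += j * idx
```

Let's trace through this code step by step.

Initialize: running_total = 0
Entering loop: for j in range(2):

After execution: running_total = 1
1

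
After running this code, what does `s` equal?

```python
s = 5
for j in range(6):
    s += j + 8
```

Let's trace through this code step by step.

Initialize: s = 5
Entering loop: for j in range(6):

After execution: s = 68
68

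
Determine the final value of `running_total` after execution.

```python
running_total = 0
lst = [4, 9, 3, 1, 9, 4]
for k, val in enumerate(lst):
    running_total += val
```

Let's trace through this code step by step.

Initialize: running_total = 0
Initialize: lst = [4, 9, 3, 1, 9, 4]
Entering loop: for k, val in enumerate(lst):

After execution: running_total = 30
30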